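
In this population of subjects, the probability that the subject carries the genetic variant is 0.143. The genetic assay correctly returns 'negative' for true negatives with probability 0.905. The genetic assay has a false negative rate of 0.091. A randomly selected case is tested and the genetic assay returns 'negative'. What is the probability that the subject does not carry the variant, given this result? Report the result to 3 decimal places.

Let H be the event that the subject carries the genetic variant. P(H) = 0.143, so P(¬H) = 0.857. With E the 'negative' result, P(E|H) = 0.091 and P(E|¬H) = 0.905.
P(E) = 0.091·0.143 + 0.905·0.857 = 0.013013 + 0.77558 = 0.78860.
By Bayes' theorem, P(H|E) = 0.013013 / 0.78860 = 0.017. Hence P(¬H|E) = 1 − 0.017 = 0.983.

P(¬H | E) ≈ 0.983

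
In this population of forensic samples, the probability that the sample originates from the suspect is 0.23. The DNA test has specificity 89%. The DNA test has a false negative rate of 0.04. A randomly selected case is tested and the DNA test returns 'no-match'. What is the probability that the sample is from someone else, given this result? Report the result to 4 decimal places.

Let H be the event that the sample originates from the suspect. P(H) = 0.23, so P(¬H) = 0.77. With E the 'no-match' result, P(E|H) = 0.04 and P(E|¬H) = 0.89.
P(E) = 0.04·0.23 + 0.89·0.77 = 0.0092000 + 0.68530 = 0.69450.
By Bayes' theorem, P(H|E) = 0.0092000 / 0.69450 = 0.0132. Hence P(¬H|E) = 1 − 0.0132 = 0.9868.

P(¬H | E) ≈ 0.9868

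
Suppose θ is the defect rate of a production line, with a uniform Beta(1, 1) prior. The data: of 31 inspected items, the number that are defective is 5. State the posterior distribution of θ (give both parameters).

Posterior: Beta(6, 27)

The binomial likelihood is conjugate to the Beta prior: with 5 successes and 26 failures, the posterior is Beta(1+5, 1+26) = Beta(6, 27).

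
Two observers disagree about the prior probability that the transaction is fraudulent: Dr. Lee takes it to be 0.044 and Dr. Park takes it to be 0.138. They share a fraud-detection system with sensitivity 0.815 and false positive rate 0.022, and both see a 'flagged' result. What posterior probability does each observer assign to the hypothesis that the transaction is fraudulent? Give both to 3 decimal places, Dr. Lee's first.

The likelihood ratio for a 'flagged' result is 0.815/0.022 = 37.045.
Dr. Lee: prior odds 0.044/0.956 = 0.046025; posterior odds 1.7050; posterior probability 0.630.
Dr. Park: prior odds 0.138/0.862 = 0.16009; posterior odds 5.9307; posterior probability 0.856.

Dr. Lee: 0.630; Dr. Park: 0.856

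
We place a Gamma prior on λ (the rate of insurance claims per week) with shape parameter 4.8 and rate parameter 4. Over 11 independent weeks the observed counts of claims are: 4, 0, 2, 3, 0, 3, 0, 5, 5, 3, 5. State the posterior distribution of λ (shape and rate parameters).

The Poisson likelihood adds the total count to the shape and the number of exposure periods to the rate. Here ∑xᵢ = 30 and n = 11, so shape 4.8→34.8 and rate 4→15.

Posterior: Gamma(shape=34.8, rate=15)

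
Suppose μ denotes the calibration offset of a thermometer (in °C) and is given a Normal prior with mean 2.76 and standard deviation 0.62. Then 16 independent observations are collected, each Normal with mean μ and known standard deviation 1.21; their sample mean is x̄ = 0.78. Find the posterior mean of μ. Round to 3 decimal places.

Posterior mean ≈ 1.161

Prior precision 1/τ₀² = 1/0.62² = 2.60146; data precision n/σ² = 16/1.21² = 10.9282.
Posterior precision = 2.60146 + 10.9282 = 13.5297.
Posterior mean = (2.60146·2.76 + 10.9282·0.78) / 13.5297 = 1.161.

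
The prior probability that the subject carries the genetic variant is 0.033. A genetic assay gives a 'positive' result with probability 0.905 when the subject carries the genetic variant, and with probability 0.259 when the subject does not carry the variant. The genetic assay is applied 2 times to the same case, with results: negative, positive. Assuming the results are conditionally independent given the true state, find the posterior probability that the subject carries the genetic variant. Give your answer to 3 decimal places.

Posterior P(H) ≈ 0.015

With H the event that the subject carries the genetic variant, the joint likelihood of the observed sequence is P(data|H) = 0.095·0.905 = 0.085975 and P(data|¬H) = 0.741·0.259 = 0.19192.
Bayes: P(H|data) = 0.033·0.085975 / (0.033·0.085975 + 0.967·0.19192) = 0.0028372/0.18842 = 0.0151.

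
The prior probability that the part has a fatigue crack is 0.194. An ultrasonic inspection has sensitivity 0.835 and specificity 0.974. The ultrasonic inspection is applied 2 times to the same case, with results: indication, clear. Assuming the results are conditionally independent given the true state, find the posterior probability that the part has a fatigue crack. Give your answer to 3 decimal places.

Let H be the event that the part has a fatigue crack; start with P(H) = 0.194. P('indication'|H) = 0.835, P('indication'|¬H) = 0.026.
Update on result 1 ('indication'): P(H) ← 0.835·0.1940 / (0.835·0.1940 + 0.026·0.8060) = 0.16199/0.18295 = 0.8855.
Update on result 2 ('clear'): P(H) ← 0.165·0.8855 / (0.165·0.8855 + 0.974·0.1145) = 0.14610/0.25767 = 0.5670.

Posterior P(H) ≈ 0.567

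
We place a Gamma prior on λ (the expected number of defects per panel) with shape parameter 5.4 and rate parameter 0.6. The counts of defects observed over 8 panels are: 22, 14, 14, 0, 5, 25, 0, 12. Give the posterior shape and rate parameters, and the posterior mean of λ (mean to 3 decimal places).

Posterior: Gamma(shape=97.4, rate=8.6); mean ≈ 11.326

The Poisson likelihood adds the total count to the shape and the number of exposure periods to the rate. Here ∑xᵢ = 92 and n = 8, so shape 5.4→97.4 and rate 0.6→8.6.
E[λ | data] = 97.4/8.6 = 11.326.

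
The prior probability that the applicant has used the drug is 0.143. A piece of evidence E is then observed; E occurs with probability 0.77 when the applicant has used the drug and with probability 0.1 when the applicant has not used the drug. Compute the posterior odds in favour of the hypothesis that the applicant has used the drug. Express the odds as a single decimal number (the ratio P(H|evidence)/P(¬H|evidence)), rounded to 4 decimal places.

Posterior odds ≈ 1.2848

Prior odds = 0.143/(1−0.143) = 0.16686.
Likelihood ratio for E = 0.77/0.1 = 7.7000.
Posterior odds = prior odds × LR = 1.2848.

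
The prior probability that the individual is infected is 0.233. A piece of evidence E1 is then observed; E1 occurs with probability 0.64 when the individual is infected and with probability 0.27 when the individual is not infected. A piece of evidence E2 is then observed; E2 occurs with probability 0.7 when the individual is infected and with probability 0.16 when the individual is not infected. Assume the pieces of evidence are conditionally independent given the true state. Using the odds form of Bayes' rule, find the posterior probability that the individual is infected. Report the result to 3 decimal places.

Posterior probability ≈ 0.759

Prior odds = 0.233/(1−0.233) = 0.30378.
Likelihood ratio for E1 = 0.64/0.27 = 2.3704.
Likelihood ratio for E2 = 0.7/0.16 = 4.3750.
Posterior odds = prior odds × LR₁ × LR₂ = 3.1503.
Posterior probability = odds/(1+odds) = 3.1503/4.1503 = 0.759.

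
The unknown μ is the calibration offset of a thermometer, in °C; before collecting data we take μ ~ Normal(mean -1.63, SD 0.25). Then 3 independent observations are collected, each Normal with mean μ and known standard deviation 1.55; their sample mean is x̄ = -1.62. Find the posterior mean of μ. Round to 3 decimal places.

Posterior mean ≈ -1.629

Prior precision 1/τ₀² = 1/0.25² = 16.0000; data precision n/σ² = 3/1.55² = 1.24870.
Posterior precision = 16.0000 + 1.24870 = 17.2487.
Posterior mean = (16.0000·-1.63 + 1.24870·-1.62) / 17.2487 = -1.629.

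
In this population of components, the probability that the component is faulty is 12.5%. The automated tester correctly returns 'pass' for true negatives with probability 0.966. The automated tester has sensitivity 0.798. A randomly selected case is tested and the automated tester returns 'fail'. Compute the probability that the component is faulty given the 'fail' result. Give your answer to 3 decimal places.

P(H | E) ≈ 0.770

Let H be the event that the component is faulty. P(H) = 0.125, so P(¬H) = 0.875. With E the 'fail' result, P(E|H) = 0.798 and P(E|¬H) = 0.034.
P(E) = 0.798·0.125 + 0.034·0.875 = 0.099750 + 0.029750 = 0.12950.
By Bayes' theorem, P(H|E) = 0.099750 / 0.12950 = 0.770.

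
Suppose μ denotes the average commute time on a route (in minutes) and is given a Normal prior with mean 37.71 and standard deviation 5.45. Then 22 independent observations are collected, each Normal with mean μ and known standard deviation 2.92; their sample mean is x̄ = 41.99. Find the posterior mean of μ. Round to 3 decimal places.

Posterior mean ≈ 41.935

With known σ, the Normal prior is conjugate. Weight on the data is w = (n/σ²)/(n/σ² + 1/τ₀²) = 2.58022/(2.58022+0.0336672) = 0.98712.
Posterior mean = w·x̄ + (1−w)·μ₀ = 0.98712·41.99 + 0.012880·37.71 = 41.935.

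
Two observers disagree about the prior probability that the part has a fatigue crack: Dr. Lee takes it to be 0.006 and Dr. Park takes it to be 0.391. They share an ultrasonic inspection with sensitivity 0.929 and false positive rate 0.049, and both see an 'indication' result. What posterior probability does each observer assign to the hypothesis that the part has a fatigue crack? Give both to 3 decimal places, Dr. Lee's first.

Dr. Lee: 0.103; Dr. Park: 0.924

The likelihood ratio for an 'indication' result is 0.929/0.049 = 18.959.
Dr. Lee: prior odds 0.006/0.994 = 0.0060362; posterior odds 0.11444; posterior probability 0.103.
Dr. Park: prior odds 0.391/0.609 = 0.64204; posterior odds 12.172; posterior probability 0.924.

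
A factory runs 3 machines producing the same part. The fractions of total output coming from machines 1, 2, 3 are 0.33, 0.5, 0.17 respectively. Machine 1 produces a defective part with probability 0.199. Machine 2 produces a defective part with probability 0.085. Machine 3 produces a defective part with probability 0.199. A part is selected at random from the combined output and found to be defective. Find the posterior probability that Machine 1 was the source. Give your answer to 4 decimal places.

Tabulate prior·likelihood by source: [1] prior 0.33, lik 0.199, product 0.06567; [2] prior 0.5, lik 0.085, product 0.04250; [3] prior 0.17, lik 0.199, product 0.03383.
Normalizing constant = 0.14200; the posterior for Machine 1 is its product over the sum, 0.06567/0.14200 = 0.4625.

Posterior probability ≈ 0.4625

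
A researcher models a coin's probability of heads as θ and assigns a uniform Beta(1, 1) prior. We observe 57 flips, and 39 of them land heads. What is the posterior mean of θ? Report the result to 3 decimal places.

Observing 39 successes and 18 failures updates Beta(1, 1) by adding the success and failure counts to the two shape parameters: α = 1+39 = 40, β = 1+18 = 19.
Posterior mean = α/(α+β) = 40/59 = 0.678.

Posterior mean ≈ 0.678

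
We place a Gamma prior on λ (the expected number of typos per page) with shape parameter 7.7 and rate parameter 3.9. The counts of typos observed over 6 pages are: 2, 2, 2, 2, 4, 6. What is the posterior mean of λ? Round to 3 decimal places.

Posterior mean ≈ 2.596

Total count ∑xᵢ = 18 over n = 6 pages.
Gamma is conjugate to the Poisson likelihood: posterior is Gamma(shape = 7.7+18 = 25.7, rate = 3.9+6 = 9.9).
E[λ | data] = 25.7/9.9 = 2.596.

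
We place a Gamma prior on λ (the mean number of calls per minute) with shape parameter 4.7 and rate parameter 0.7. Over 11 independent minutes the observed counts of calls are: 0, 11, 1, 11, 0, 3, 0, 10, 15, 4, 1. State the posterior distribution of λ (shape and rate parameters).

Posterior: Gamma(shape=60.7, rate=11.7)

Total count ∑xᵢ = 56 over n = 11 minutes.
Gamma is conjugate to the Poisson likelihood: posterior is Gamma(shape = 4.7+56 = 60.7, rate = 0.7+11 = 11.7).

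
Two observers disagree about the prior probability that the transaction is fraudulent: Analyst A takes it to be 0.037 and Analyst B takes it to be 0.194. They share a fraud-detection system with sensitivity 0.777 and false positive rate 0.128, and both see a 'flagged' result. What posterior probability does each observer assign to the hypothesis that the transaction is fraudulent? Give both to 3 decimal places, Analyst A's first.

Analyst A: 0.189; Analyst B: 0.594

The likelihood ratio for a 'flagged' result is 0.777/0.128 = 6.0703.
Analyst A: prior odds 0.037/0.963 = 0.038422; posterior odds 0.23323; posterior probability 0.189.
Analyst B: prior odds 0.194/0.806 = 0.24069; posterior odds 1.4611; posterior probability 0.594.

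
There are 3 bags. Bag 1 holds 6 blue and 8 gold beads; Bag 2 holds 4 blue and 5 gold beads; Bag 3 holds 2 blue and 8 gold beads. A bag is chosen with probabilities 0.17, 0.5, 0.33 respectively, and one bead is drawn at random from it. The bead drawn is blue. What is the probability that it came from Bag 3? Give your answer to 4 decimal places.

Tabulate prior·likelihood by source: [1] prior 0.17, lik 0.4286, product 0.07286; [2] prior 0.5, lik 0.4444, product 0.2222; [3] prior 0.33, lik 0.2, product 0.06600.
Normalizing constant = 0.36108; the posterior for Bag 3 is its product over the sum, 0.06600/0.36108 = 0.1828.

Posterior probability ≈ 0.1828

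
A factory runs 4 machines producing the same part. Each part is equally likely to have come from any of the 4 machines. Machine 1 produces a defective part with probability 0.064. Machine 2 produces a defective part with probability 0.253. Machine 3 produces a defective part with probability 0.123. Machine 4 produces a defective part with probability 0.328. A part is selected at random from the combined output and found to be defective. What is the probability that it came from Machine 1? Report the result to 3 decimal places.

Posterior probability ≈ 0.083

Tabulate prior·likelihood by source: [1] prior 0.25, lik 0.064, product 0.01600; [2] prior 0.25, lik 0.253, product 0.06325; [3] prior 0.25, lik 0.123, product 0.03075; [4] prior 0.25, lik 0.328, product 0.08200.
Normalizing constant = 0.19200; the posterior for Machine 1 is its product over the sum, 0.01600/0.19200 = 0.083.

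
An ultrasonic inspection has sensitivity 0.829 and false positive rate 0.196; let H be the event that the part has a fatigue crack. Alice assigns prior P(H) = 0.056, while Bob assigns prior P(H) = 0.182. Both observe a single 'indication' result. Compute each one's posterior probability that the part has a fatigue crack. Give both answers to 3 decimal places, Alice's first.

Alice: 0.201; Bob: 0.485

The likelihood ratio for an 'indication' result is 0.829/0.196 = 4.2296.
Alice: prior odds 0.056/0.944 = 0.059322; posterior odds 0.25091; posterior probability 0.201.
Bob: prior odds 0.182/0.818 = 0.22249; posterior odds 0.94106; posterior probability 0.485.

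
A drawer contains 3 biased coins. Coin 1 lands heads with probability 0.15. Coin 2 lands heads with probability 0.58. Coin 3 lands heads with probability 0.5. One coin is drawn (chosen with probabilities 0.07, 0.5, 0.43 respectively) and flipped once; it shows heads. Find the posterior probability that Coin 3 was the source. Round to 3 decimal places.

P(heads|C1) = 0.15; P(heads|C2) = 0.58; P(heads|C3) = 0.5.
Prior × likelihood for each source: 0.07·0.15=0.01050, 0.5·0.58=0.2900, 0.43·0.5=0.2150. Summing gives P(heads) = 0.51550.
P(Coin 3 | heads) = 0.2150 / 0.51550 = 0.417.

Posterior probability ≈ 0.417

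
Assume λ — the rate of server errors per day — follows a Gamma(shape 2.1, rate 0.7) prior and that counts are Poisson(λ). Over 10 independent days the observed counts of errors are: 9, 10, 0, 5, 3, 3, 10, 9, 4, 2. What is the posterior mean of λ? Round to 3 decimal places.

Posterior mean ≈ 5.336

Total count ∑xᵢ = 55 over n = 10 days.
Gamma is conjugate to the Poisson likelihood: posterior is Gamma(shape = 2.1+55 = 57.1, rate = 0.7+10 = 10.7).
E[λ | data] = 57.1/10.7 = 5.336.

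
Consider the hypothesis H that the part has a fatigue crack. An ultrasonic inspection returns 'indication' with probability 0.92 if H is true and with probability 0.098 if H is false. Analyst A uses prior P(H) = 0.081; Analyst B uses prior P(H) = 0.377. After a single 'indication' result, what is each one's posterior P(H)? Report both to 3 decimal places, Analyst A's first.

Analyst A: 0.453; Analyst B: 0.850

P('+'|H) = 0.92, P('+'|¬H) = 0.098.
Analyst A: numerator 0.92·0.081 = 0.074520; evidence = 0.074520+0.098·0.919 = 0.16458; posterior = 0.453.
Analyst B: numerator 0.92·0.377 = 0.34684; evidence = 0.34684+0.098·0.623 = 0.40789; posterior = 0.850.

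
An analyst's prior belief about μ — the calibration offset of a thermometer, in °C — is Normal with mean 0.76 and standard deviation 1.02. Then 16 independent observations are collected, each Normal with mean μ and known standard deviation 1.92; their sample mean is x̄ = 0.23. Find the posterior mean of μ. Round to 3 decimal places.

With known σ, the Normal prior is conjugate. Weight on the data is w = (n/σ²)/(n/σ² + 1/τ₀²) = 4.34028/(4.34028+0.961169) = 0.81870.
Posterior mean = w·x̄ + (1−w)·μ₀ = 0.81870·0.23 + 0.18130·0.76 = 0.326.

Posterior mean ≈ 0.326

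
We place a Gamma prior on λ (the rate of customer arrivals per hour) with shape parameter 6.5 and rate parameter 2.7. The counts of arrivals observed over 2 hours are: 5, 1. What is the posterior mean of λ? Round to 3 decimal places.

Posterior mean ≈ 2.660

The Poisson likelihood adds the total count to the shape and the number of exposure periods to the rate. Here ∑xᵢ = 6 and n = 2, so shape 6.5→12.5 and rate 2.7→4.7.
Posterior mean = shape/rate = 12.5/4.7 = 2.660.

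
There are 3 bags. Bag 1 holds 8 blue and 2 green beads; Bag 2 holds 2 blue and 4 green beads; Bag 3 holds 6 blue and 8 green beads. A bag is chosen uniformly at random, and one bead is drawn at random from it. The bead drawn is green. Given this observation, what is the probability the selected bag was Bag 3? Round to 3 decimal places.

Posterior probability ≈ 0.397

Tabulate prior·likelihood by source: [1] prior 0.333333, lik 0.2, product 0.06667; [2] prior 0.333333, lik 0.6667, product 0.2222; [3] prior 0.333333, lik 0.5714, product 0.1905.
Normalizing constant = 0.47937; the posterior for Bag 3 is its product over the sum, 0.1905/0.47937 = 0.397.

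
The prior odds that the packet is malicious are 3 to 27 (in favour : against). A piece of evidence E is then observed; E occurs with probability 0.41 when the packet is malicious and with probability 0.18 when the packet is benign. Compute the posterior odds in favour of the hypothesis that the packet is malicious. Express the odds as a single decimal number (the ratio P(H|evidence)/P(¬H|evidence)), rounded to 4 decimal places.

Posterior odds ≈ 0.2531

Prior odds = 3/27 = 0.11111. In log-odds, ln(0.11111) = -2.1972.
Add log likelihood ratio: ln(2.2778) = 0.82320.
Posterior log-odds = -1.3740, so posterior odds = exp(-1.3740) = 0.25309.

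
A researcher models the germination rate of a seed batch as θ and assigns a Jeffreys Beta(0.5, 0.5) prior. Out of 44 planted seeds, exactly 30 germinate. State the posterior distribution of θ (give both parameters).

The binomial likelihood is conjugate to the Beta prior: with 30 successes and 14 failures, the posterior is Beta(0.5+30, 0.5+14) = Beta(30.5, 14.5).

Posterior: Beta(30.5, 14.5)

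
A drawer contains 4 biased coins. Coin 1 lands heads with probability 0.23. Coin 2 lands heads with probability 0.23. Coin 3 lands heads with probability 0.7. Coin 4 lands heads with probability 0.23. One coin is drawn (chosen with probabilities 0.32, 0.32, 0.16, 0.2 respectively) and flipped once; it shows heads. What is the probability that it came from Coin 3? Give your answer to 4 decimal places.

Tabulate prior·likelihood by source: [1] prior 0.32, lik 0.23, product 0.07360; [2] prior 0.32, lik 0.23, product 0.07360; [3] prior 0.16, lik 0.7, product 0.1120; [4] prior 0.2, lik 0.23, product 0.04600.
Normalizing constant = 0.30520; the posterior for Coin 3 is its product over the sum, 0.1120/0.30520 = 0.3670.

Posterior probability ≈ 0.3670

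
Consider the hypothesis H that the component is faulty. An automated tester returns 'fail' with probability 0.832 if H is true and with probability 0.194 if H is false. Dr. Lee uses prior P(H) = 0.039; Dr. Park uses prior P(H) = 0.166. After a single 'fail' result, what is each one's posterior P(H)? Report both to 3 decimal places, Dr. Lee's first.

Dr. Lee: 0.148; Dr. Park: 0.461

P('+'|H) = 0.832, P('+'|¬H) = 0.194.
Dr. Lee: numerator 0.832·0.039 = 0.032448; evidence = 0.032448+0.194·0.961 = 0.21888; posterior = 0.148.
Dr. Park: numerator 0.832·0.166 = 0.13811; evidence = 0.13811+0.194·0.834 = 0.29991; posterior = 0.461.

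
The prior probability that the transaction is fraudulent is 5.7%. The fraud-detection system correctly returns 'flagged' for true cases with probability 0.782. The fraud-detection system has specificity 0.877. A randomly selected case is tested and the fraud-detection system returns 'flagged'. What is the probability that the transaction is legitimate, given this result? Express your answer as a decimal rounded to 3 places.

Write H for 'the transaction is fraudulent'. Prior odds H:¬H = 0.057/0.943 = 0.060445. For the 'flagged' outcome, the likelihood ratio is 0.782/0.123 = 6.3577.
Posterior odds = 0.060445 × 6.3577 = 0.38430, so P(H|E) = 0.38430/(1+0.38430) = 0.278. Then P(¬H|E) = 1 − 0.278 = 0.722.

P(¬H | E) ≈ 0.722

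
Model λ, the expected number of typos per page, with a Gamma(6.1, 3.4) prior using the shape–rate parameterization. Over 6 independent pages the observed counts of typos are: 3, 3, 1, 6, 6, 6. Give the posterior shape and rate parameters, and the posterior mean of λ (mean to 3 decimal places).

Total count ∑xᵢ = 25 over n = 6 pages.
Gamma is conjugate to the Poisson likelihood: posterior is Gamma(shape = 6.1+25 = 31.1, rate = 3.4+6 = 9.4).
Posterior mean = shape/rate = 31.1/9.4 = 3.309.

Posterior: Gamma(shape=31.1, rate=9.4); mean ≈ 3.309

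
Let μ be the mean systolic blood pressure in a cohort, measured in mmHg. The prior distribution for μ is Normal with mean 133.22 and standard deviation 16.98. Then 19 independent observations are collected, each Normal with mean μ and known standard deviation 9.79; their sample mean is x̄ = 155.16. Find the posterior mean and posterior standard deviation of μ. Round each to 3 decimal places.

Posterior mean ≈ 154.783; posterior SD ≈ 2.227

With known σ, the Normal prior is conjugate. Weight on the data is w = (n/σ²)/(n/σ² + 1/τ₀²) = 0.198239/(0.198239+0.00346836) = 0.98280.
Posterior mean = w·x̄ + (1−w)·μ₀ = 0.98280·155.16 + 0.017195·133.22 = 154.783. Posterior variance = 1/(0.198239+0.00346836) = 4.95769, so SD = 2.227.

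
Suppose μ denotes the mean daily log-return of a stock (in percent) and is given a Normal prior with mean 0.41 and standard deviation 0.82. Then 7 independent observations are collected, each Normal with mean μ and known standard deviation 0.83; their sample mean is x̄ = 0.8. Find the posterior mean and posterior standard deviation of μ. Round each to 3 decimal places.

Posterior mean ≈ 0.750; posterior SD ≈ 0.293

With known σ, the Normal prior is conjugate. Weight on the data is w = (n/σ²)/(n/σ² + 1/τ₀²) = 10.1611/(10.1611+1.48721) = 0.87232.
Posterior mean = w·x̄ + (1−w)·μ₀ = 0.87232·0.8 + 0.12768·0.41 = 0.750. Posterior variance = 1/(10.1611+1.48721) = 0.0858492, so SD = 0.293.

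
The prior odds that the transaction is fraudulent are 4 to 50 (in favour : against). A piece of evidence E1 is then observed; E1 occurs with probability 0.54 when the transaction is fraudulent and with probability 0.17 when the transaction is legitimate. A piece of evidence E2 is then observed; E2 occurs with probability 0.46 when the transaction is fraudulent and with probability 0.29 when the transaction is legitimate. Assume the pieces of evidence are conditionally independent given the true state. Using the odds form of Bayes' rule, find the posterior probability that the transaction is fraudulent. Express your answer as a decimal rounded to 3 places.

Prior odds = 4/50 = 0.080000.
Likelihood ratio for E1 = 0.54/0.17 = 3.1765.
Likelihood ratio for E2 = 0.46/0.29 = 1.5862.
Posterior odds = prior odds × LR₁ × LR₂ = 0.40308.
Posterior probability = odds/(1+odds) = 0.40308/1.4031 = 0.287.

Posterior probability ≈ 0.287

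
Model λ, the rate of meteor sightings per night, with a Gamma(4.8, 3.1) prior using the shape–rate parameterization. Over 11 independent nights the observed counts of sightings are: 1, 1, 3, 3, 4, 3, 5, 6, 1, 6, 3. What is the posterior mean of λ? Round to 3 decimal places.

The Poisson likelihood adds the total count to the shape and the number of exposure periods to the rate. Here ∑xᵢ = 36 and n = 11, so shape 4.8→40.8 and rate 3.1→14.1.
E[λ | data] = 40.8/14.1 = 2.894.

Posterior mean ≈ 2.894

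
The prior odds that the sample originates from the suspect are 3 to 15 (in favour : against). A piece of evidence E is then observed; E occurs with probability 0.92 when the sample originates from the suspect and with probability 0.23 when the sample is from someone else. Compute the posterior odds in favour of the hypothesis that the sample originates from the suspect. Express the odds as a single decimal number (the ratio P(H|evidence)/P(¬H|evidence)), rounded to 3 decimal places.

Posterior odds ≈ 0.800

Prior odds = 3/15 = 0.20000.
Likelihood ratio for E = 0.92/0.23 = 4.0000.
Posterior odds = prior odds × LR = 0.80000.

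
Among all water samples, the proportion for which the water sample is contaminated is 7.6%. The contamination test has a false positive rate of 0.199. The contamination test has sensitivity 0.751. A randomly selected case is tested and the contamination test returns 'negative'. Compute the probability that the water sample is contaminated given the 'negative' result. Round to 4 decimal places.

P(H | E) ≈ 0.0249

Let H be the event that the water sample is contaminated. P(H) = 0.076, so P(¬H) = 0.924. With E the 'negative' result, P(E|H) = 0.249 and P(E|¬H) = 0.801.
P(E) = 0.249·0.076 + 0.801·0.924 = 0.018924 + 0.74012 = 0.75905.
By Bayes' theorem, P(H|E) = 0.018924 / 0.75905 = 0.0249.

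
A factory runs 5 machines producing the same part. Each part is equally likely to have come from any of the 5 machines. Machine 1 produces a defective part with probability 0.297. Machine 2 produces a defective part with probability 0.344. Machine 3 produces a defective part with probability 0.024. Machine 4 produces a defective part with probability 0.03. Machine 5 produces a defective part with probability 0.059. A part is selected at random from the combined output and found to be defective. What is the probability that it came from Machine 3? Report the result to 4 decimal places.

Posterior probability ≈ 0.0318

Tabulate prior·likelihood by source: [1] prior 0.2, lik 0.297, product 0.05940; [2] prior 0.2, lik 0.344, product 0.06880; [3] prior 0.2, lik 0.024, product 0.004800; [4] prior 0.2, lik 0.03, product 0.006000; [5] prior 0.2, lik 0.059, product 0.01180.
Normalizing constant = 0.15080; the posterior for Machine 3 is its product over the sum, 0.004800/0.15080 = 0.0318.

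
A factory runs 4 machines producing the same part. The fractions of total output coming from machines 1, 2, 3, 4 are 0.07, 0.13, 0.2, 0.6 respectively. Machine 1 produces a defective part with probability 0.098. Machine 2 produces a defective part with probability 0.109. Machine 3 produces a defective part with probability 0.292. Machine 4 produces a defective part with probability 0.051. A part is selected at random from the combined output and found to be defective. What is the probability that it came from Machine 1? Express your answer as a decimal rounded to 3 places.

Posterior probability ≈ 0.062

Tabulate prior·likelihood by source: [1] prior 0.07, lik 0.098, product 0.006860; [2] prior 0.13, lik 0.109, product 0.01417; [3] prior 0.2, lik 0.292, product 0.05840; [4] prior 0.6, lik 0.051, product 0.03060.
Normalizing constant = 0.11003; the posterior for Machine 1 is its product over the sum, 0.006860/0.11003 = 0.062.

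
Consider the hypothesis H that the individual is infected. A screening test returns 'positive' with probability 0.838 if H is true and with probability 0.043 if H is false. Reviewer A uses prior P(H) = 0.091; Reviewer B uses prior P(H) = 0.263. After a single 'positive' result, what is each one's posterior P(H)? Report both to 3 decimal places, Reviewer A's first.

P('+'|H) = 0.838, P('+'|¬H) = 0.043.
Reviewer A: numerator 0.838·0.091 = 0.076258; evidence = 0.076258+0.043·0.909 = 0.11534; posterior = 0.661.
Reviewer B: numerator 0.838·0.263 = 0.22039; evidence = 0.22039+0.043·0.737 = 0.25209; posterior = 0.874.

Reviewer A: 0.661; Reviewer B: 0.874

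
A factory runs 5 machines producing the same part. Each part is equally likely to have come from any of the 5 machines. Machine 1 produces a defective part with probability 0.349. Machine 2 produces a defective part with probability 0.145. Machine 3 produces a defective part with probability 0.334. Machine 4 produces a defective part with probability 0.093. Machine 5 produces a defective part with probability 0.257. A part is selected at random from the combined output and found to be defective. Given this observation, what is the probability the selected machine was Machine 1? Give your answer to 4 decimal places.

Posterior probability ≈ 0.2963

Tabulate prior·likelihood by source: [1] prior 0.2, lik 0.349, product 0.06980; [2] prior 0.2, lik 0.145, product 0.02900; [3] prior 0.2, lik 0.334, product 0.06680; [4] prior 0.2, lik 0.093, product 0.01860; [5] prior 0.2, lik 0.257, product 0.05140.
Normalizing constant = 0.23560; the posterior for Machine 1 is its product over the sum, 0.06980/0.23560 = 0.2963.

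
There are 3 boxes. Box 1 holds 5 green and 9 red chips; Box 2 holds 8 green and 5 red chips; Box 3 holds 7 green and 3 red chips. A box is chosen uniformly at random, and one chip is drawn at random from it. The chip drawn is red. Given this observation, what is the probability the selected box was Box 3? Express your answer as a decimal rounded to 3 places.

Posterior probability ≈ 0.226

Tabulate prior·likelihood by source: [1] prior 0.333333, lik 0.6429, product 0.2143; [2] prior 0.333333, lik 0.3846, product 0.1282; [3] prior 0.333333, lik 0.3, product 0.1000.
Normalizing constant = 0.44249; the posterior for Box 3 is its product over the sum, 0.1000/0.44249 = 0.226.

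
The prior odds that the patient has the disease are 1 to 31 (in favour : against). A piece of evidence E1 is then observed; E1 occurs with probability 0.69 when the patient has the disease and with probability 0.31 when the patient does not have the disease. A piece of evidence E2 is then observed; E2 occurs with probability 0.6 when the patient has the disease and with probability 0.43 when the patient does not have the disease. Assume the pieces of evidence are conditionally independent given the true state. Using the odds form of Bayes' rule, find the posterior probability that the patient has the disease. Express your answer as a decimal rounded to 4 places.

Posterior probability ≈ 0.0911

Prior odds = 1/31 = 0.032258. In log-odds, ln(0.032258) = -3.4340.
Add log likelihood ratios: ln(2.2258) + ln(1.3953) = 1.1333.
Posterior log-odds = -2.3007, so posterior odds = exp(-2.3007) = 0.10019. Converting, P(H|E) = 0.10019/1.1002 = 0.0911.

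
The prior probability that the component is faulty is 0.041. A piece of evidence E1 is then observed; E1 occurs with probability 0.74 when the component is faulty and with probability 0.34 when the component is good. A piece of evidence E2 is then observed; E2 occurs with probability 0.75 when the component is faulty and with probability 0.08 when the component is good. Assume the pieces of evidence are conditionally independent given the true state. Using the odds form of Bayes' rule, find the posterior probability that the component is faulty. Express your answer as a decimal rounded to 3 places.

Prior odds = 0.041/(1−0.041) = 0.042753.
Likelihood ratio for E1 = 0.74/0.34 = 2.1765.
Likelihood ratio for E2 = 0.75/0.08 = 9.3750.
Posterior odds = prior odds × LR₁ × LR₂ = 0.87235.
Posterior probability = odds/(1+odds) = 0.87235/1.8723 = 0.466.

Posterior probability ≈ 0.466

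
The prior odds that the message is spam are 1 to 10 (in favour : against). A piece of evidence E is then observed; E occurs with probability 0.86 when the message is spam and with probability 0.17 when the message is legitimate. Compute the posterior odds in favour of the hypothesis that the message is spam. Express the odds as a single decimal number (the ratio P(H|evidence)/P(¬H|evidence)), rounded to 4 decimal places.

Prior odds = 1/10 = 0.10000. In log-odds, ln(0.10000) = -2.3026.
Add log likelihood ratio: ln(5.0588) = 1.6211.
Posterior log-odds = -0.68145, so posterior odds = exp(-0.68145) = 0.50588.

Posterior odds ≈ 0.5059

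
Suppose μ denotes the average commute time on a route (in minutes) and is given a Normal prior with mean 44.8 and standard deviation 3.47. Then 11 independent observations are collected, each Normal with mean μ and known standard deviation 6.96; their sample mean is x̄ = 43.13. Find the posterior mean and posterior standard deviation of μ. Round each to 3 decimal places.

Posterior mean ≈ 43.577; posterior SD ≈ 1.796

Prior precision 1/τ₀² = 1/3.47² = 0.0830503; data precision n/σ² = 11/6.96² = 0.227078.
Posterior precision = 0.0830503 + 0.227078 = 0.310128, giving posterior SD = 1/√0.310128 = 1.796.
Posterior mean = (0.0830503·44.8 + 0.227078·43.13) / 0.310128 = 43.577.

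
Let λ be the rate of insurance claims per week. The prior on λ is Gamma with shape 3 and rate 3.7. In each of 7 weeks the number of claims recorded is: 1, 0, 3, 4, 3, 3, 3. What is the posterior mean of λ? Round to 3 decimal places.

Total count ∑xᵢ = 17 over n = 7 weeks.
Gamma is conjugate to the Poisson likelihood: posterior is Gamma(shape = 3+17 = 20, rate = 3.7+7 = 10.7).
Posterior mean = shape/rate = 20/10.7 = 1.869.

Posterior mean ≈ 1.869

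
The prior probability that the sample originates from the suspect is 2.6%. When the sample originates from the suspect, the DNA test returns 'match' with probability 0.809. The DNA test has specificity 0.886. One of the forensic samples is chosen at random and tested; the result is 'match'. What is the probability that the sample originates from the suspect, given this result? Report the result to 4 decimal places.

Let H be the event that the sample originates from the suspect. P(H) = 0.026, so P(¬H) = 0.974. With E the 'match' result, P(E|H) = 0.809 and P(E|¬H) = 0.114.
P(E) = 0.809·0.026 + 0.114·0.974 = 0.021034 + 0.11104 = 0.13207.
By Bayes' theorem, P(H|E) = 0.021034 / 0.13207 = 0.1593.

P(H | E) ≈ 0.1593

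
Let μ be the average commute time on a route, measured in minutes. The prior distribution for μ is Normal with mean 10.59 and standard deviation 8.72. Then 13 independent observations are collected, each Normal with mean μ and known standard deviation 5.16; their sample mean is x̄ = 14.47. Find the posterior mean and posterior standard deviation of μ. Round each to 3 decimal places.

Posterior mean ≈ 14.368; posterior SD ≈ 1.412

With known σ, the Normal prior is conjugate. Weight on the data is w = (n/σ²)/(n/σ² + 1/τ₀²) = 0.488252/(0.488252+0.0131512) = 0.97377.
Posterior mean = w·x̄ + (1−w)·μ₀ = 0.97377·14.47 + 0.026229·10.59 = 14.368. Posterior variance = 1/(0.488252+0.0131512) = 1.99440, so SD = 1.412.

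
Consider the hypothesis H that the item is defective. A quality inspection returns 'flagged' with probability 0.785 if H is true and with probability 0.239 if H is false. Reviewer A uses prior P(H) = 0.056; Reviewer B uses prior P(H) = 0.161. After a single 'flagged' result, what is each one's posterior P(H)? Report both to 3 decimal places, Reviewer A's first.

Reviewer A: 0.163; Reviewer B: 0.387

P('+'|H) = 0.785, P('+'|¬H) = 0.239.
Reviewer A: numerator 0.785·0.056 = 0.043960; evidence = 0.043960+0.239·0.944 = 0.26958; posterior = 0.163.
Reviewer B: numerator 0.785·0.161 = 0.12638; evidence = 0.12638+0.239·0.839 = 0.32691; posterior = 0.387.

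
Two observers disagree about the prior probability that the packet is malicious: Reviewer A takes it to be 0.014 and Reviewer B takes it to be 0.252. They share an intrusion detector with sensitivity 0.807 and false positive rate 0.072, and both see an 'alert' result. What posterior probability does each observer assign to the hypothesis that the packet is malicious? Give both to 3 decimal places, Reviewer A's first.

Reviewer A: 0.137; Reviewer B: 0.791

The likelihood ratio for an 'alert' result is 0.807/0.072 = 11.208.
Reviewer A: prior odds 0.014/0.986 = 0.014199; posterior odds 0.15914; posterior probability 0.137.
Reviewer B: prior odds 0.252/0.748 = 0.33690; posterior odds 3.7761; posterior probability 0.791.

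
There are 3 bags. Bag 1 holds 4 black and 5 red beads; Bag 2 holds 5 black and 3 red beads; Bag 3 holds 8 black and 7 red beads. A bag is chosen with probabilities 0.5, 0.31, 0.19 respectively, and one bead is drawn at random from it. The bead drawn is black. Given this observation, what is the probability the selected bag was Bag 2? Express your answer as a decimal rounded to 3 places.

Posterior probability ≈ 0.375

Tabulate prior·likelihood by source: [1] prior 0.5, lik 0.4444, product 0.2222; [2] prior 0.31, lik 0.625, product 0.1938; [3] prior 0.19, lik 0.5333, product 0.1013.
Normalizing constant = 0.51731; the posterior for Bag 2 is its product over the sum, 0.1938/0.51731 = 0.375.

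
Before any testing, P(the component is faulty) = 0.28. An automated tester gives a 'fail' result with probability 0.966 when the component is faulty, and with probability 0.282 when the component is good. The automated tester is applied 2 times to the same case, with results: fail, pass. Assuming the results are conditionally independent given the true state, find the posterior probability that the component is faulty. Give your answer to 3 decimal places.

Posterior P(H) ≈ 0.059

With H the event that the component is faulty, the joint likelihood of the observed sequence is P(data|H) = 0.966·0.034 = 0.032844 and P(data|¬H) = 0.282·0.718 = 0.20248.
Bayes: P(H|data) = 0.28·0.032844 / (0.28·0.032844 + 0.72·0.20248) = 0.0091963/0.15498 = 0.0593.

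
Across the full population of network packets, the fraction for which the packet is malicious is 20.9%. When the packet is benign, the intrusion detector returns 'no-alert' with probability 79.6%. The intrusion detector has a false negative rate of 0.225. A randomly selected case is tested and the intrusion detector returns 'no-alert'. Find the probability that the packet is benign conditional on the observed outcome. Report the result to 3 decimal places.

P(¬H | E) ≈ 0.931

Write H for 'the packet is malicious'. Prior odds H:¬H = 0.209/0.791 = 0.26422. For the 'no-alert' outcome, the likelihood ratio is 0.225/0.796 = 0.28266.
Posterior odds = 0.26422 × 0.28266 = 0.074686, so P(H|E) = 0.074686/(1+0.074686) = 0.069. Then P(¬H|E) = 1 − 0.069 = 0.931.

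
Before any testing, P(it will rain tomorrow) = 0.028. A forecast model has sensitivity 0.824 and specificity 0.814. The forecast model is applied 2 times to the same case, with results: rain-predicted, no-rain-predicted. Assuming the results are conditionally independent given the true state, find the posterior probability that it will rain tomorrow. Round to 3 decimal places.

Let H be the event that it will rain tomorrow; start with P(H) = 0.028. P('rain-predicted'|H) = 0.824, P('rain-predicted'|¬H) = 0.186.
Update on result 1 ('rain-predicted'): P(H) ← 0.824·0.0280 / (0.824·0.0280 + 0.186·0.9720) = 0.023072/0.20386 = 0.1132.
Update on result 2 ('no-rain-predicted'): P(H) ← 0.176·0.1132 / (0.176·0.1132 + 0.814·0.8868) = 0.019919/0.74180 = 0.0269.

Posterior P(H) ≈ 0.027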